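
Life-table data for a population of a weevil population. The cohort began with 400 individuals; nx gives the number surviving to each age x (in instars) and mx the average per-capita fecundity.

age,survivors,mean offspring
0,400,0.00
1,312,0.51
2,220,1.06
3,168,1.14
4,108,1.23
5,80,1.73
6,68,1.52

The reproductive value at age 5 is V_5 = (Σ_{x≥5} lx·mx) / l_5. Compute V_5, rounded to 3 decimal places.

3.022

lx = nx/n0 = nx/400: 1, 0.78, 0.55, 0.42, 0.27, 0.2, 0.17
lx·mx for x ≥ 5: 0.346, 0.2584 → sum = 0.6044
V_5 = 0.6044 / l_5 = 0.6044 / 0.2 = 3.022 → 3.022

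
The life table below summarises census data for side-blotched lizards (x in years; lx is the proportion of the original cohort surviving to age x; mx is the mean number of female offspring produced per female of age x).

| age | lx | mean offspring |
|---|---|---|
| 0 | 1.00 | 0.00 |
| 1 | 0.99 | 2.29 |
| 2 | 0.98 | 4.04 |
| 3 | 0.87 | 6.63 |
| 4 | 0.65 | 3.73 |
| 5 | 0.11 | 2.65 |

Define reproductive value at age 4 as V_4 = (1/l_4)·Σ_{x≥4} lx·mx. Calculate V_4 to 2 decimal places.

lx·mx for x ≥ 4: 2.4245, 0.2915 → sum = 2.716
V_4 = 2.716 / l_4 = 2.716 / 0.65 = 4.178462… → 4.18

4.18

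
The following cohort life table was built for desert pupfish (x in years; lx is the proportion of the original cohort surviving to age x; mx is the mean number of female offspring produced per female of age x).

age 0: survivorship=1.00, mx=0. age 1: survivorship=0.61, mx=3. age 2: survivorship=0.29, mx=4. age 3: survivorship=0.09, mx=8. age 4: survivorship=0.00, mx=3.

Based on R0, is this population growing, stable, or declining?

growing

R0 = Σ lx·mx = 0 + 1.83 + 1.16 + 0.72 + 0 = 3.71
R0 > 1, so the population is growing.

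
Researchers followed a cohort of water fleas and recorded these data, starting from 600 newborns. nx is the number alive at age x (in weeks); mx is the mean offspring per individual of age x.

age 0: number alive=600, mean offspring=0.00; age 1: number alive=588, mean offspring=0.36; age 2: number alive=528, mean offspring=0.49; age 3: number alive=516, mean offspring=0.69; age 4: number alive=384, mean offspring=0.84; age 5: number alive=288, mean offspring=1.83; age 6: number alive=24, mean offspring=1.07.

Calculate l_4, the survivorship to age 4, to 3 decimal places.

l_4 = n_4/n_0 = 384/600 = 0.64 → 0.640

0.640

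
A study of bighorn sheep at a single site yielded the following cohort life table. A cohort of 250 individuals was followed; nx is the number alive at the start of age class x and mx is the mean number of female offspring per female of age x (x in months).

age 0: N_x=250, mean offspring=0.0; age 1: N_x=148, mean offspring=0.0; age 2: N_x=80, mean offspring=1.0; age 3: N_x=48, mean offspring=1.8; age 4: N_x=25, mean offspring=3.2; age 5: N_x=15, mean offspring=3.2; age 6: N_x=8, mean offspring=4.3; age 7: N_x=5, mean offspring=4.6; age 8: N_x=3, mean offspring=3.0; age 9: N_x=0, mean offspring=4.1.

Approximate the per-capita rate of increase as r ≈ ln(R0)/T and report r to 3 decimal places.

0.093

lx = nx/n0 = nx/250: 1, 0.592, 0.32, 0.192, 0.1, 0.06, 0.032, 0.02, 0.012, 0
R0 = Σ lx·mx = 0 + 0 + 0.32 + 0.3456 + 0.32 + 0.192 + 0.1376 + 0.092 + 0.036 + 0 = 1.4432
Σ x·lx·mx = 5.6744; T = 5.6744/1.4432 = 3.93182…
r ≈ ln(R0)/T = ln(1.4432)/3.93182… = 0.09331… → 0.093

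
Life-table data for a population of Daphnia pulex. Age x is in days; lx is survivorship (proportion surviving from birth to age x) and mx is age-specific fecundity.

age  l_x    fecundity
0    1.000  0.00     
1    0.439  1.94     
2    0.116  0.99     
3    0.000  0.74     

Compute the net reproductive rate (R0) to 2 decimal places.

0.97

lx·mx by age: 0, 0.85166, 0.11484, 0
R0 = Σ lx·mx = 0.9665 → 0.97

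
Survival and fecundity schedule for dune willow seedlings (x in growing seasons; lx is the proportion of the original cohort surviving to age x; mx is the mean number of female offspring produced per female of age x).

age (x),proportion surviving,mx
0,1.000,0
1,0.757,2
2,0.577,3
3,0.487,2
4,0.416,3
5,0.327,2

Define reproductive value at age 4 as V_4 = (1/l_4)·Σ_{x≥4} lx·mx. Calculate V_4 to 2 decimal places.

4.57

lx·mx for x ≥ 4: 1.248, 0.654 → sum = 1.902
V_4 = 1.902 / l_4 = 1.902 / 0.416 = 4.572115… → 4.57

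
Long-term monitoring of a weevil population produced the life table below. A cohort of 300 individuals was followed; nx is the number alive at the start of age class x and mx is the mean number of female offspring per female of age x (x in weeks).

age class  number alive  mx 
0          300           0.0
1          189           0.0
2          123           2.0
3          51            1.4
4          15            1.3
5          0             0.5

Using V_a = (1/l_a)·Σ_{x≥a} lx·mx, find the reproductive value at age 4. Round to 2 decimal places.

1.30

lx = nx/n0 = nx/300: 1, 0.63, 0.41, 0.17, 0.05, 0
lx·mx for x ≥ 4: 0.065, 0 → sum = 0.065
V_4 = 0.065 / l_4 = 0.065 / 0.05 = 1.3 → 1.30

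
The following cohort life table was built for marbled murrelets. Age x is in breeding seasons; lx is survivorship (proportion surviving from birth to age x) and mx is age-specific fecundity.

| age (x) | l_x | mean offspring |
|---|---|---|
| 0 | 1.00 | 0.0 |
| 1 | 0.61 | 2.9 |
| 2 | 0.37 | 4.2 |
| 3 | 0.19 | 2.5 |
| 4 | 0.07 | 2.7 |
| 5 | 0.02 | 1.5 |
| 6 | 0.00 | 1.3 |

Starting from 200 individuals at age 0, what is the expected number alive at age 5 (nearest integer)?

Expected survivors = N0 · l_5 = 200 × 0.02 = 4 → 4

4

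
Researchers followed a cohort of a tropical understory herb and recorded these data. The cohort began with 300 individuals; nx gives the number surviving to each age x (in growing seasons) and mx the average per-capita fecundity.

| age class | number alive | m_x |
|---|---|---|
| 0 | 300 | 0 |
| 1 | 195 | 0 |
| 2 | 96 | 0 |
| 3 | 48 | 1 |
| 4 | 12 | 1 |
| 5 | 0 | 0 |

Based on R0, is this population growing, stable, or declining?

declining

lx = nx/n0 = nx/300: 1, 0.65, 0.32, 0.16, 0.04, 0
R0 = Σ lx·mx = 0 + 0 + 0 + 0.16 + 0.04 + 0 = 0.2
R0 < 1, so the population is declining.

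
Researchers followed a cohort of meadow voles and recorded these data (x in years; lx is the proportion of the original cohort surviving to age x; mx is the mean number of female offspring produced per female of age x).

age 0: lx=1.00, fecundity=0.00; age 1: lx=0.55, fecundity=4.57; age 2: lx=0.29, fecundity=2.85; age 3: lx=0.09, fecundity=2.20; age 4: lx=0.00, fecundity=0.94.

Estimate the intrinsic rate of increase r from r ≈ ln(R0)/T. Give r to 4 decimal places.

0.9391

R0 = Σ lx·mx = 0 + 2.5135 + 0.8265 + 0.198 + 0 = 3.538
Σ x·lx·mx = 4.7605; T = 4.7605/3.538 = 1.34553…
r ≈ ln(R0)/T = ln(3.538)/1.34553… = 0.939078… → 0.9391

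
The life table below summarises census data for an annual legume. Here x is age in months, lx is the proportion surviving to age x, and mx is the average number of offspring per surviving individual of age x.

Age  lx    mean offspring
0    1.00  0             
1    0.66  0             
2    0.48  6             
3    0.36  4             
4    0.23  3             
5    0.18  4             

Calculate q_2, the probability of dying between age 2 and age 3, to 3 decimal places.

0.250

q_2 = (l_2 − l_3) / l_2 = (0.48 − 0.36) / 0.48
     = 0.12 / 0.48 = 0.25 → 0.250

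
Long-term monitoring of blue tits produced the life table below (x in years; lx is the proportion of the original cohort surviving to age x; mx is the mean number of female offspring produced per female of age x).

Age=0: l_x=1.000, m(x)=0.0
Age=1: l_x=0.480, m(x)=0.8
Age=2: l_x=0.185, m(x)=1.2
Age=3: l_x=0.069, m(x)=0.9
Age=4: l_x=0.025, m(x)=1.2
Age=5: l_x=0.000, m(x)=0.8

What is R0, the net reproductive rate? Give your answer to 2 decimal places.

0.70

lx·mx by age: 0, 0.384, 0.222, 0.0621, 0.03, 0
R0 = Σ lx·mx = 0.6981 → 0.70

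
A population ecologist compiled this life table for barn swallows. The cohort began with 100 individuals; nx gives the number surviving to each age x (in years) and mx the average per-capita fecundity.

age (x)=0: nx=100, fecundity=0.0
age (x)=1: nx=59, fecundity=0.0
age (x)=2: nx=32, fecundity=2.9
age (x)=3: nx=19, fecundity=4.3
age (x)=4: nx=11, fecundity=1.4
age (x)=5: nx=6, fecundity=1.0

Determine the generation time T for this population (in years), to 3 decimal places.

2.666

lx = nx/n0 = nx/100: 1, 0.59, 0.32, 0.19, 0.11, 0.06
lx·mx: 0, 0, 0.928, 0.817, 0.154, 0.06 → R0 = 1.959
x·lx·mx: 0, 0, 1.856, 2.451, 0.616, 0.3 → Σ = 5.223
T = 5.223 / 1.959 = 2.666156… → 2.666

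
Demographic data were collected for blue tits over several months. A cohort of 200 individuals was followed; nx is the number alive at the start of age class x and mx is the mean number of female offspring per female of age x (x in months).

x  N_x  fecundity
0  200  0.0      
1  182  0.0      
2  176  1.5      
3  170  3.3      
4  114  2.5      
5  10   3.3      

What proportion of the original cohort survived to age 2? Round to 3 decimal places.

0.880

l_2 = n_2/n_0 = 176/200 = 0.88 → 0.880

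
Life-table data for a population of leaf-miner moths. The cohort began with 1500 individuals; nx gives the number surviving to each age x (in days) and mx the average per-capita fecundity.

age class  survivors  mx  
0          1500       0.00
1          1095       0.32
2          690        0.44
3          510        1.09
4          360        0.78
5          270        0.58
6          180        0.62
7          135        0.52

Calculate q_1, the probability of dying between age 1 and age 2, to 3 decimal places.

lx = nx/n0 = nx/1500: 1, 0.73, 0.46, 0.34, 0.24, 0.18, 0.12, 0.09
q_1 = (l_1 − l_2) / l_1 = (0.73 − 0.46) / 0.73
     = 0.27 / 0.73 = 0.369863… → 0.370

0.370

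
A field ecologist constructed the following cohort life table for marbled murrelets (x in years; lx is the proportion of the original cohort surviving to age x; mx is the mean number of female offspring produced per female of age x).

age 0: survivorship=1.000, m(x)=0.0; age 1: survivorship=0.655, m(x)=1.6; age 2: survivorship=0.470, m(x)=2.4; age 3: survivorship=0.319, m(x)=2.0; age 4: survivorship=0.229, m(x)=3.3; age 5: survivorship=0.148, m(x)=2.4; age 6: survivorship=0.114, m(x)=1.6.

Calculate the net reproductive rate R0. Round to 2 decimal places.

lx·mx by age: 0, 1.048, 1.128, 0.638, 0.7557, 0.3552, 0.1824
R0 = Σ lx·mx = 4.1073 → 4.11

4.11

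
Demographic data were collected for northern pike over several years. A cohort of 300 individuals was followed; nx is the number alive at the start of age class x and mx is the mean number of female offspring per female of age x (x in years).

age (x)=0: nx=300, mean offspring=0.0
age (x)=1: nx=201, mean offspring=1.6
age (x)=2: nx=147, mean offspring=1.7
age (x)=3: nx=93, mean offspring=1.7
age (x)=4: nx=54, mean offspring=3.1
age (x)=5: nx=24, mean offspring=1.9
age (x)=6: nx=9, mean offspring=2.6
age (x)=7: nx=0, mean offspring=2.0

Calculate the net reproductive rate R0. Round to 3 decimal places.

3.220

lx = nx/n0 = nx/300: 1, 0.67, 0.49, 0.31, 0.18, 0.08, 0.03, 0
lx·mx by age: 0, 1.072, 0.833, 0.527, 0.558, 0.152, 0.078, 0
R0 = Σ lx·mx = 3.22 → 3.220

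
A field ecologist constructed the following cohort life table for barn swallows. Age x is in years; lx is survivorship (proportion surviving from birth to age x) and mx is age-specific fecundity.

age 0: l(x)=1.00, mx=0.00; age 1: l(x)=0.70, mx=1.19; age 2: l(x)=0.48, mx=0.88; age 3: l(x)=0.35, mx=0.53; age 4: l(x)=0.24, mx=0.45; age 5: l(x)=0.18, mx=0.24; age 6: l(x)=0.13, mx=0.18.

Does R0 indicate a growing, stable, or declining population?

growing

R0 = Σ lx·mx = 0 + 0.833 + 0.4224 + 0.1855 + 0.108 + 0.0432 + 0.0234 = 1.6155
R0 > 1, so the population is growing.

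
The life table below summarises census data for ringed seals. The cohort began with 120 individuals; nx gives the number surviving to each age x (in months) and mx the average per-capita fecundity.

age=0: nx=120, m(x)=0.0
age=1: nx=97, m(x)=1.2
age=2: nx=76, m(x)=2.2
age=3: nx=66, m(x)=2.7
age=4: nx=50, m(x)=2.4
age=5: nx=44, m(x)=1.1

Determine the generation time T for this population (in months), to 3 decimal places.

lx = nx/n0 = nx/120: 1, 0.80833…, 0.63333…, 0.55, 0.41667…, 0.36667…
lx·mx: 0, 0.97…, 1.393333…, 1.485, 1…, 0.403333… → R0 = 5.251667…
x·lx·mx: 0, 0.97…, 2.786667…, 4.455, 4…, 2.016667… → Σ = 14.228333…
T = 14.228333… / 5.251667… = 2.709299… → 2.709

2.709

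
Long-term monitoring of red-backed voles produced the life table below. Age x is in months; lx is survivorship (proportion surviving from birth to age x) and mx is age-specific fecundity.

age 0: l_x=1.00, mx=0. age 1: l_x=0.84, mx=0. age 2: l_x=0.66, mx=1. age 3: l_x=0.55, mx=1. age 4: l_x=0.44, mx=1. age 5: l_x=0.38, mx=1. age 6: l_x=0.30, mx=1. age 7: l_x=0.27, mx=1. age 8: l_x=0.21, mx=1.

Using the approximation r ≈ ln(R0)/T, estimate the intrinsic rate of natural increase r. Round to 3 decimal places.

0.242

R0 = Σ lx·mx = 0 + 0 + 0.66 + 0.55 + 0.44 + 0.38 + 0.3 + 0.27 + 0.21 = 2.81
Σ x·lx·mx = 12; T = 12/2.81 = 4.27046…
r ≈ ln(R0)/T = ln(2.81)/4.27046… = 0.24194… → 0.242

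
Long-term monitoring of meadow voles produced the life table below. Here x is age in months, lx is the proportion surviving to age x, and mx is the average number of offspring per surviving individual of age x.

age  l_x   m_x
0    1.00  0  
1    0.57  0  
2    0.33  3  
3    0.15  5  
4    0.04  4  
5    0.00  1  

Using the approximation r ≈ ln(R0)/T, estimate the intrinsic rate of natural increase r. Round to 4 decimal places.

R0 = Σ lx·mx = 0 + 0 + 0.99 + 0.75 + 0.16 + 0 = 1.9
Σ x·lx·mx = 4.87; T = 4.87/1.9 = 2.56316…
r ≈ ln(R0)/T = ln(1.9)/2.56316… = 0.250415… → 0.2504

0.2504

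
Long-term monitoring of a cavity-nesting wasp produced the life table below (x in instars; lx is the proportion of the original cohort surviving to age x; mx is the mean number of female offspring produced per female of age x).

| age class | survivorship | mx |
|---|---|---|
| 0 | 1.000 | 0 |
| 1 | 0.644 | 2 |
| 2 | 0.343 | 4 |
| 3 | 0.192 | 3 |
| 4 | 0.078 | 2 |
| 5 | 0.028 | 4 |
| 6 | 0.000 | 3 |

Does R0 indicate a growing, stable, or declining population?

R0 = Σ lx·mx = 0 + 1.288 + 1.372 + 0.576 + 0.156 + 0.112 + 0 = 3.504
R0 > 1, so the population is growing.

growing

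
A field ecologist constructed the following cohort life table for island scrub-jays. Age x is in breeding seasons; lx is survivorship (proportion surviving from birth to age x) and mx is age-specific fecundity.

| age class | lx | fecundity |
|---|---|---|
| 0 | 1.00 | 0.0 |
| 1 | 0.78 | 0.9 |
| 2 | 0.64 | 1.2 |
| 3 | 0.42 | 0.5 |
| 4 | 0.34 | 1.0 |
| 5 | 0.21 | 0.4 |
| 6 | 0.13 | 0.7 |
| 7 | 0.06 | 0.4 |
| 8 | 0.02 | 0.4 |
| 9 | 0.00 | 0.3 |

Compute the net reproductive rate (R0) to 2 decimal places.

2.23

lx·mx by age: 0, 0.702, 0.768, 0.21, 0.34, 0.084, 0.091, 0.024, 0.008, 0
R0 = Σ lx·mx = 2.227 → 2.23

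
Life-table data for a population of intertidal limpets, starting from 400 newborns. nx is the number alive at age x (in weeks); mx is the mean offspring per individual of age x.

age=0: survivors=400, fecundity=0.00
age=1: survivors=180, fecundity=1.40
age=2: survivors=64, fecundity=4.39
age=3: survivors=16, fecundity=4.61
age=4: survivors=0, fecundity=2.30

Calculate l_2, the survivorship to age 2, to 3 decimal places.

0.160

l_2 = n_2/n_0 = 64/400 = 0.16 → 0.160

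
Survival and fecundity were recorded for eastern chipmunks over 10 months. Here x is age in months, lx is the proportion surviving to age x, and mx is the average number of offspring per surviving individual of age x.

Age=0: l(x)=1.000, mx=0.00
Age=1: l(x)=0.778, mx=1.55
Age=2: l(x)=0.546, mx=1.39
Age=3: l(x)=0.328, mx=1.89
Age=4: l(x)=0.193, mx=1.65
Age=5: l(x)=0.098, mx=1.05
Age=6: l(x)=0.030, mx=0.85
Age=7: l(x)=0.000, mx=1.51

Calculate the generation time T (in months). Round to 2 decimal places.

2.15

lx·mx: 0, 1.2059, 0.75894, 0.61992, 0.31845, 0.1029, 0.0255, 0 → R0 = 3.03161
x·lx·mx: 0, 1.2059, 1.51788, 1.85976, 1.2738, 0.5145, 0.153, 0 → Σ = 6.52484
T = 6.52484 / 3.03161 = 2.152269… → 2.15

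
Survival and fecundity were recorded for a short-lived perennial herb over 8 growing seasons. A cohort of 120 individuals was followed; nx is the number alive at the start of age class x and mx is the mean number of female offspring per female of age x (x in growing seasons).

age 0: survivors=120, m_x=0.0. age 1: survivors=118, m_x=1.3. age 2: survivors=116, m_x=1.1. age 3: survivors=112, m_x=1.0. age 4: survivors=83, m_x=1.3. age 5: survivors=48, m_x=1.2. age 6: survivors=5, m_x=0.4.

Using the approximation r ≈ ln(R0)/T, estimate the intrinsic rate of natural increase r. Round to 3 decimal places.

lx = nx/n0 = nx/120: 1, 0.98333…, 0.96667…, 0.93333…, 0.69167…, 0.4, 0.04167…
R0 = Σ lx·mx = 0 + 1.27833… + 1.06333… + 0.93333… + 0.89917… + 0.48 + 0.01667… = 4.670833…
Σ x·lx·mx = 12.301667…; T = 12.301667…/4.670833… = 2.63372…
r ≈ ln(R0)/T = ln(4.670833…)/2.63372… = 0.58523… → 0.585

0.585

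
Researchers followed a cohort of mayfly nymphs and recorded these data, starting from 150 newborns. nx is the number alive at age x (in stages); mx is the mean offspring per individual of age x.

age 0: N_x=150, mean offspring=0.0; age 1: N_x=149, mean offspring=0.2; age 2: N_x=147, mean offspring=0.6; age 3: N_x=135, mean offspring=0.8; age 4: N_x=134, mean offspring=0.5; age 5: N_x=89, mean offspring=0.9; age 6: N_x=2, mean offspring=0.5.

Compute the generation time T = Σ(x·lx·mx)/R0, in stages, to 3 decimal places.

lx = nx/n0 = nx/150: 1, 0.99333…, 0.98, 0.9, 0.89333…, 0.59333…, 0.01333…
lx·mx: 0, 0.198667…, 0.588, 0.72, 0.446667…, 0.534…, 0.006667… → R0 = 2.494…
x·lx·mx: 0, 0.198667…, 1.176, 2.16, 1.786667…, 2.67…, 0.04… → Σ = 8.031333…
T = 8.031333… / 2.494… = 3.220262… → 3.220

3.220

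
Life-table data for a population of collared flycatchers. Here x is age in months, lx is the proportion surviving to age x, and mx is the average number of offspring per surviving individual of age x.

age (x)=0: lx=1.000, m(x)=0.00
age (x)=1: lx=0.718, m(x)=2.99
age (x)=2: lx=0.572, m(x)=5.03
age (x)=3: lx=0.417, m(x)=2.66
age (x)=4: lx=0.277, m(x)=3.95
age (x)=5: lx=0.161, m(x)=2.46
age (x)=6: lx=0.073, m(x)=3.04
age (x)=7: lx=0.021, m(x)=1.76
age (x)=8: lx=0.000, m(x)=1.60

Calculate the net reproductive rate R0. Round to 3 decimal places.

lx·mx by age: 0, 2.14682, 2.87716, 1.10922, 1.09415, 0.39606, 0.22192, 0.03696, 0
R0 = Σ lx·mx = 7.88229 → 7.882

7.882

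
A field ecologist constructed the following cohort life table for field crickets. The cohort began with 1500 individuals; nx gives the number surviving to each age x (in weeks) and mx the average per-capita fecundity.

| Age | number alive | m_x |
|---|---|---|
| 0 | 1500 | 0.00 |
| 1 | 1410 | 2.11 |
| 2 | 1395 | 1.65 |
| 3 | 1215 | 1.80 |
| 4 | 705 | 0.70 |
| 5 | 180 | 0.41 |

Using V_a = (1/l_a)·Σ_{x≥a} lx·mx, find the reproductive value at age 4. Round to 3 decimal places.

lx = nx/n0 = nx/1500: 1, 0.94, 0.93, 0.81, 0.47, 0.12
lx·mx for x ≥ 4: 0.329, 0.0492 → sum = 0.3782
V_4 = 0.3782 / l_4 = 0.3782 / 0.47 = 0.804681… → 0.805

0.805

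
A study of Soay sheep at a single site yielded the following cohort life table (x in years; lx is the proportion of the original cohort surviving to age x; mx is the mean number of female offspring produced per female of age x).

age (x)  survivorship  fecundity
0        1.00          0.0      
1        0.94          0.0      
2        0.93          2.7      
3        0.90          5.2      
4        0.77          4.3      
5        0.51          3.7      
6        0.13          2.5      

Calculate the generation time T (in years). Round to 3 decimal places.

3.436

lx·mx: 0, 0, 2.511, 4.68, 3.311, 1.887, 0.325 → R0 = 12.714
x·lx·mx: 0, 0, 5.022, 14.04, 13.244, 9.435, 1.95 → Σ = 43.691
T = 43.691 / 12.714 = 3.436448… → 3.436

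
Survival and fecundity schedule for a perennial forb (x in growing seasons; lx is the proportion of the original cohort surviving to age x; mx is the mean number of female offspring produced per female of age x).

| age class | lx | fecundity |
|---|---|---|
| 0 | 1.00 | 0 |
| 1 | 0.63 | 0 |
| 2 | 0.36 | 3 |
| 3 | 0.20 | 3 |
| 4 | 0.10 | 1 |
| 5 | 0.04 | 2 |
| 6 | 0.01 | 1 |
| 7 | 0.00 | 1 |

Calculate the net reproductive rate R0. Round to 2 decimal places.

1.87

lx·mx by age: 0, 0, 1.08, 0.6, 0.1, 0.08, 0.01, 0
R0 = Σ lx·mx = 1.87 → 1.87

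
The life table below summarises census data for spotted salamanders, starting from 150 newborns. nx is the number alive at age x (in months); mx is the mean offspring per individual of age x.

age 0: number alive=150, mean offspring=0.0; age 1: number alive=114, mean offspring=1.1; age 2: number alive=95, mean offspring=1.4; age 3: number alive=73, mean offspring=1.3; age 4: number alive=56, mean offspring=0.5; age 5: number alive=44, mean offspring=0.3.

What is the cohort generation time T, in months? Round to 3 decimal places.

lx = nx/n0 = nx/150: 1, 0.76, 0.63333…, 0.48667…, 0.37333…, 0.29333…
lx·mx: 0, 0.836, 0.886667…, 0.632667…, 0.186667…, 0.088… → R0 = 2.63…
x·lx·mx: 0, 0.836, 1.773333…, 1.898…, 0.746667…, 0.44… → Σ = 5.694…
T = 5.694… / 2.63… = 2.165019… → 2.165

2.165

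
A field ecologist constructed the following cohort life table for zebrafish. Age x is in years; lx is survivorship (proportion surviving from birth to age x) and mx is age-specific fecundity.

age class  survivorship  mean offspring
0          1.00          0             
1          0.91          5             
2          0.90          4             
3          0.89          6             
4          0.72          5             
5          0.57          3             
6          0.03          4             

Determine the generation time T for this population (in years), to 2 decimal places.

2.72

lx·mx: 0, 4.55, 3.6, 5.34, 3.6, 1.71, 0.12 → R0 = 18.92
x·lx·mx: 0, 4.55, 7.2, 16.02, 14.4, 8.55, 0.72 → Σ = 51.44
T = 51.44 / 18.92 = 2.718816… → 2.72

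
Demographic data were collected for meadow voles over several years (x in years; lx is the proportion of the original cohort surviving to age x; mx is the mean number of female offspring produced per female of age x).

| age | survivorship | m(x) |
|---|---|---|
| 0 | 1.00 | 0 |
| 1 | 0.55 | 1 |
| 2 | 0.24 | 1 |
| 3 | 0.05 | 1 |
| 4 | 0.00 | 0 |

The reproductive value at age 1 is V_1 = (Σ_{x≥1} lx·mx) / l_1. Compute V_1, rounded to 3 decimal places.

lx·mx for x ≥ 1: 0.55, 0.24, 0.05, 0 → sum = 0.84
V_1 = 0.84 / l_1 = 0.84 / 0.55 = 1.527273… → 1.527

1.527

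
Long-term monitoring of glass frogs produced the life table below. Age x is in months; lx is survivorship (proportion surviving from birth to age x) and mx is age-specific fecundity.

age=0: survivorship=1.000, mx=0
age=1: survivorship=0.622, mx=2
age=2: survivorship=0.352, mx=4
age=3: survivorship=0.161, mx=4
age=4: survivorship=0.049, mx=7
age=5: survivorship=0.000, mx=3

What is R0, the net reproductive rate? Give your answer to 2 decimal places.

lx·mx by age: 0, 1.244, 1.408, 0.644, 0.343, 0
R0 = Σ lx·mx = 3.639 → 3.64

3.64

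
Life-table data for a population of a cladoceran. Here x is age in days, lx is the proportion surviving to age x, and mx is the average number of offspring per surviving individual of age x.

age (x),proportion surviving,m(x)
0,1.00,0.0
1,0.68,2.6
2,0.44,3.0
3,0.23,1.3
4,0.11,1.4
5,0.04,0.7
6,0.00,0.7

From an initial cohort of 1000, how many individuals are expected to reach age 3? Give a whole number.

Expected survivors = N0 · l_3 = 1000 × 0.23 = 230 → 230

230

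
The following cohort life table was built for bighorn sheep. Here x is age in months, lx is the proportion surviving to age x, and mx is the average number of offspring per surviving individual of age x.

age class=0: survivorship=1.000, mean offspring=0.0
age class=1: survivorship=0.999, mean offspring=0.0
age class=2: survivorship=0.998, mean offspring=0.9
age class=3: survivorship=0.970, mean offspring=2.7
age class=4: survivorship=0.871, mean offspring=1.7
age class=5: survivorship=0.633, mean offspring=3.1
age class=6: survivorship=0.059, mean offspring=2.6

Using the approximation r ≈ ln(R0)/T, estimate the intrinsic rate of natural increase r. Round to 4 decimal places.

0.5305

R0 = Σ lx·mx = 0 + 0 + 0.8982 + 2.619 + 1.4807 + 1.9623 + 0.1534 = 7.1136
Σ x·lx·mx = 26.3081; T = 26.3081/7.1136 = 3.69828…
r ≈ ln(R0)/T = ln(7.1136)/3.69828… = 0.530519… → 0.5305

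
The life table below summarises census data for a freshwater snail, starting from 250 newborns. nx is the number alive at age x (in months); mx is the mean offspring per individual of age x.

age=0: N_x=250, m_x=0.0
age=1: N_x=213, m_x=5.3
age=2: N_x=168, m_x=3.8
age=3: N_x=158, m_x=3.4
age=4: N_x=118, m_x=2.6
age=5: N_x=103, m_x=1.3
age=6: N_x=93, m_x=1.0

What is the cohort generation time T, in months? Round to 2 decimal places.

lx = nx/n0 = nx/250: 1, 0.852, 0.672, 0.632, 0.472, 0.412, 0.372
lx·mx: 0, 4.5156, 2.5536, 2.1488, 1.2272, 0.5356, 0.372 → R0 = 11.3528
x·lx·mx: 0, 4.5156, 5.1072, 6.4464, 4.9088, 2.678, 2.232 → Σ = 25.888
T = 25.888 / 11.3528 = 2.280319… → 2.28

2.28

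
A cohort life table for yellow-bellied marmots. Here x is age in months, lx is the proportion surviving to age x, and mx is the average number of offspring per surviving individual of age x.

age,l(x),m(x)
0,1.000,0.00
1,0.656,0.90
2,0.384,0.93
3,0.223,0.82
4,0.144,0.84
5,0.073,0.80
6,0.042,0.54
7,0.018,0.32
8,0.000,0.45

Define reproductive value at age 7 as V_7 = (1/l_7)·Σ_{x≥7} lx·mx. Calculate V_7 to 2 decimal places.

lx·mx for x ≥ 7: 0.00576, 0 → sum = 0.00576
V_7 = 0.00576 / l_7 = 0.00576 / 0.018 = 0.32 → 0.32

0.32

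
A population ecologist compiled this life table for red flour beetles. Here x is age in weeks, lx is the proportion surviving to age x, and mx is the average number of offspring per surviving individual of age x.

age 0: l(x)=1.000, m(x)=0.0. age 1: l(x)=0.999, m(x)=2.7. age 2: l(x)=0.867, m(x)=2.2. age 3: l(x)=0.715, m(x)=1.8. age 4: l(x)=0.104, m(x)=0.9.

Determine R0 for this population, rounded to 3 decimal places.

5.985

lx·mx by age: 0, 2.6973, 1.9074, 1.287, 0.0936
R0 = Σ lx·mx = 5.9853 → 5.985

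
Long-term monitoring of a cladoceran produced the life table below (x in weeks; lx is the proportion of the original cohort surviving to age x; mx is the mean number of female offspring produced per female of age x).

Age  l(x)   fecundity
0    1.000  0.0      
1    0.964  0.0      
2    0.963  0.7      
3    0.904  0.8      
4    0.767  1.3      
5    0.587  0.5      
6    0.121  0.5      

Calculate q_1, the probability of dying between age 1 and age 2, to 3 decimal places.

0.001

q_1 = (l_1 − l_2) / l_1 = (0.964 − 0.963) / 0.964
     = 0.001 / 0.964 = 0.001037… → 0.001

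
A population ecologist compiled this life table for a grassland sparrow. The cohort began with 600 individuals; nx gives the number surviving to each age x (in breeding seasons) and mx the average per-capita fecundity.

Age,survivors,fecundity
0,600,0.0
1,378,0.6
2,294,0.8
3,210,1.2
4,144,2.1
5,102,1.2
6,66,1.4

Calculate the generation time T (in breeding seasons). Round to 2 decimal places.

3.11

lx = nx/n0 = nx/600: 1, 0.63, 0.49, 0.35, 0.24, 0.17, 0.11
lx·mx: 0, 0.378, 0.392, 0.42, 0.504, 0.204, 0.154 → R0 = 2.052
x·lx·mx: 0, 0.378, 0.784, 1.26, 2.016, 1.02, 0.924 → Σ = 6.382
T = 6.382 / 2.052 = 3.110136… → 3.11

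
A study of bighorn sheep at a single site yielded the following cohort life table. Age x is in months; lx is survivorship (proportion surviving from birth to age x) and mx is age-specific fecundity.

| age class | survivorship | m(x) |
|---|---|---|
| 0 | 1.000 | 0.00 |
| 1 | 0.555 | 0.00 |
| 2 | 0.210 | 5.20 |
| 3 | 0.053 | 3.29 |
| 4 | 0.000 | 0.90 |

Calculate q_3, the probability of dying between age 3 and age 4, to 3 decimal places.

q_3 = (l_3 − l_4) / l_3 = (0.053 − 0) / 0.053
     = 0.053 / 0.053 = 1 → 1.000

1.000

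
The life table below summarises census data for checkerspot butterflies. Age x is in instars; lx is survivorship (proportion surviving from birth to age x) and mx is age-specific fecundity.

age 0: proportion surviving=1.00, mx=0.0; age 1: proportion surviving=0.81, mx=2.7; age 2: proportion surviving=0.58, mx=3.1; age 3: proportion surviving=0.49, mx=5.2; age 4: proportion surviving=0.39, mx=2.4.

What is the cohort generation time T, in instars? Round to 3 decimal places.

2.299

lx·mx: 0, 2.187, 1.798, 2.548, 0.936 → R0 = 7.469
x·lx·mx: 0, 2.187, 3.596, 7.644, 3.744 → Σ = 17.171
T = 17.171 / 7.469 = 2.298969… → 2.299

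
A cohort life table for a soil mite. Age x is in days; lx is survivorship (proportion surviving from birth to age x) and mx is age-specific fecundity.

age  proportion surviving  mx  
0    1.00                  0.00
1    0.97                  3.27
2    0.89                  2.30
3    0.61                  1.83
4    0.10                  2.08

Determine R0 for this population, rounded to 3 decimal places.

6.543

lx·mx by age: 0, 3.1719, 2.047, 1.1163, 0.208
R0 = Σ lx·mx = 6.5432 → 6.543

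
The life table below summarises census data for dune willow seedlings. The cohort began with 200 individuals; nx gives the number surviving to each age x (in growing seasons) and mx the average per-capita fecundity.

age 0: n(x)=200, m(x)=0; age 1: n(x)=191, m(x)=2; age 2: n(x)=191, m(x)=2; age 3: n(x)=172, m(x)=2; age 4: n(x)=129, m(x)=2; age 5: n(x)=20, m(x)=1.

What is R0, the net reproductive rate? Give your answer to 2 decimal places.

lx = nx/n0 = nx/200: 1, 0.955, 0.955, 0.86, 0.645, 0.1
lx·mx by age: 0, 1.91, 1.91, 1.72, 1.29, 0.1
R0 = Σ lx·mx = 6.93 → 6.93

6.93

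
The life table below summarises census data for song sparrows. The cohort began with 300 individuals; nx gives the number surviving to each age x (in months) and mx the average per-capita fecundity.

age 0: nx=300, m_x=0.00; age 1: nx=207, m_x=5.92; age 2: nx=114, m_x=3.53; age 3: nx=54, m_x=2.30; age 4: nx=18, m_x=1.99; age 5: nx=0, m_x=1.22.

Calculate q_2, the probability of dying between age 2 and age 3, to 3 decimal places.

0.526

lx = nx/n0 = nx/300: 1, 0.69, 0.38, 0.18, 0.06, 0
q_2 = (l_2 − l_3) / l_2 = (0.38 − 0.18) / 0.38
     = 0.2 / 0.38 = 0.526316… → 0.526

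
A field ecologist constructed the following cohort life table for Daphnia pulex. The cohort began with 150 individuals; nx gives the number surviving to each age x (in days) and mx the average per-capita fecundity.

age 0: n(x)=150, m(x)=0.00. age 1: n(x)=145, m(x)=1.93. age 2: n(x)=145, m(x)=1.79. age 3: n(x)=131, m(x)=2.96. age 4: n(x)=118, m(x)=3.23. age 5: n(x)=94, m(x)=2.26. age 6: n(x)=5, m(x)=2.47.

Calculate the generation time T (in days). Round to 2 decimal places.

3.02

lx = nx/n0 = nx/150: 1, 0.96667…, 0.96667…, 0.87333…, 0.78667…, 0.62667…, 0.03333…
lx·mx: 0, 1.865667…, 1.730333…, 2.585067…, 2.540933…, 1.416267…, 0.082333… → R0 = 10.2206…
x·lx·mx: 0, 1.865667…, 3.460667…, 7.7552…, 10.163733…, 7.081333…, 0.494… → Σ = 30.8206…
T = 30.8206… / 10.2206… = 3.015537… → 3.02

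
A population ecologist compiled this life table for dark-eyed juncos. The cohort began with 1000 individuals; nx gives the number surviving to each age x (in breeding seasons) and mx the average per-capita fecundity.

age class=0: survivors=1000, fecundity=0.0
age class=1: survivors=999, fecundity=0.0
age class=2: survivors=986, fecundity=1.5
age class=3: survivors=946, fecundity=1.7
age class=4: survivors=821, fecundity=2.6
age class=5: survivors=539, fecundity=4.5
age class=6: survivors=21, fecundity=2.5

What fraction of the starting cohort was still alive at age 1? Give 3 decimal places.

l_1 = n_1/n_0 = 999/1000 = 0.999 → 0.999

0.999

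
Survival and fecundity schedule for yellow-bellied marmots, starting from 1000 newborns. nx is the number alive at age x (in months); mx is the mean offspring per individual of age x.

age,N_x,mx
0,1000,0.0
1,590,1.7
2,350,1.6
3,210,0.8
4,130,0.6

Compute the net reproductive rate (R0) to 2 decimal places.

1.81

lx = nx/n0 = nx/1000: 1, 0.59, 0.35, 0.21, 0.13
lx·mx by age: 0, 1.003, 0.56, 0.168, 0.078
R0 = Σ lx·mx = 1.809 → 1.81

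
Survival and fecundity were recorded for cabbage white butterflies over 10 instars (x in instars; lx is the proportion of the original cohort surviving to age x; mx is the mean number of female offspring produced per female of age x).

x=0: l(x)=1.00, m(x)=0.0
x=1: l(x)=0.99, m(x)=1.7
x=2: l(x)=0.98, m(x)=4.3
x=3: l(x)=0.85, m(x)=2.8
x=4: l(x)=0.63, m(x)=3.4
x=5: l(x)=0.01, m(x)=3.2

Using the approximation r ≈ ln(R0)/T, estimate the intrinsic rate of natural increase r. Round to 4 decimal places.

R0 = Σ lx·mx = 0 + 1.683 + 4.214 + 2.38 + 2.142 + 0.032 = 10.451
Σ x·lx·mx = 25.979; T = 25.979/10.451 = 2.48579…
r ≈ ln(R0)/T = ln(10.451)/2.48579… = 0.944045… → 0.9440

0.9440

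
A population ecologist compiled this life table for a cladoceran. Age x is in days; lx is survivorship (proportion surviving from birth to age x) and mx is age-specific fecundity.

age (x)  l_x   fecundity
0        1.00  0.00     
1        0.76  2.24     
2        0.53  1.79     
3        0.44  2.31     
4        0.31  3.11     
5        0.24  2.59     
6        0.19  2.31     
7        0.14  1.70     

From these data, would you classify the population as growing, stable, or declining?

growing

R0 = Σ lx·mx = 0 + 1.7024 + 0.9487 + 1.0164 + 0.9641 + 0.6216 + 0.4389 + 0.238 = 5.9301
R0 > 1, so the population is growing.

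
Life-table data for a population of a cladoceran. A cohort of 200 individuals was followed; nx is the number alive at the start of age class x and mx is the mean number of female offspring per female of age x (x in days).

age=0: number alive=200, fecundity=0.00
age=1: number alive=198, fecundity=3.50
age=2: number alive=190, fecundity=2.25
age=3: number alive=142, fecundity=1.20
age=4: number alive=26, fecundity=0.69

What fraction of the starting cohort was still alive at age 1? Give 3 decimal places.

l_1 = n_1/n_0 = 198/200 = 0.99 → 0.990

0.990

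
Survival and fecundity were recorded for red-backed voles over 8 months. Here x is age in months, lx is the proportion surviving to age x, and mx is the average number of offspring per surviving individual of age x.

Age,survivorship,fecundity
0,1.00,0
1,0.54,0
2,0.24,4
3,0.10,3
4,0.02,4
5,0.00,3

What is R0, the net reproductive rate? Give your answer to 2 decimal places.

lx·mx by age: 0, 0, 0.96, 0.3, 0.08, 0
R0 = Σ lx·mx = 1.34 → 1.34

1.34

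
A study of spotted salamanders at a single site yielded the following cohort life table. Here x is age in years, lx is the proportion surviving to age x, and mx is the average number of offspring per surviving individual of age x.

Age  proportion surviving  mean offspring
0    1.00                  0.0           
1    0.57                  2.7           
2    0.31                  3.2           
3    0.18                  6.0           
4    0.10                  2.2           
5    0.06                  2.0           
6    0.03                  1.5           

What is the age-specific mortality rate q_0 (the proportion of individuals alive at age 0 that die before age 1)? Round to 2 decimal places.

q_0 = (l_0 − l_1) / l_0 = (1 − 0.57) / 1
     = 0.43 / 1 = 0.43 → 0.43

0.43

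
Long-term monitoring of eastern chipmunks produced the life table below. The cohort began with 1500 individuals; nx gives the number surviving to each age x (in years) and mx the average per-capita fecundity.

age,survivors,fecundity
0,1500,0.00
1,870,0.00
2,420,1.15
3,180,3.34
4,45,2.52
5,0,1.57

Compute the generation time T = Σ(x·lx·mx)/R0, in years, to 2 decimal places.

lx = nx/n0 = nx/1500: 1, 0.58, 0.28, 0.12, 0.03, 0
lx·mx: 0, 0, 0.322, 0.4008, 0.0756, 0 → R0 = 0.7984
x·lx·mx: 0, 0, 0.644, 1.2024, 0.3024, 0 → Σ = 2.1488
T = 2.1488 / 0.7984 = 2.691383… → 2.69

2.69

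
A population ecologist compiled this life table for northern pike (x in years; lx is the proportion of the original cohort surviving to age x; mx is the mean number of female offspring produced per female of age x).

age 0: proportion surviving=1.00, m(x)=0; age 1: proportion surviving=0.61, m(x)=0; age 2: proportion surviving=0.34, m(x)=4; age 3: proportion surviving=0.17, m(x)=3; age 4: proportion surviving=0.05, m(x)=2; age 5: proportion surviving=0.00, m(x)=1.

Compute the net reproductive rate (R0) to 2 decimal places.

1.97

lx·mx by age: 0, 0, 1.36, 0.51, 0.1, 0
R0 = Σ lx·mx = 1.97 → 1.97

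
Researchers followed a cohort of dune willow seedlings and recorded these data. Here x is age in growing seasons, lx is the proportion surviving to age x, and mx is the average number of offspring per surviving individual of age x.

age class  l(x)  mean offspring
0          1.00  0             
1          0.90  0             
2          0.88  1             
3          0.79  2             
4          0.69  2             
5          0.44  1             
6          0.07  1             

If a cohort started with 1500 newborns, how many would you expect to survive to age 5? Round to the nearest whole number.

Expected survivors = N0 · l_5 = 1500 × 0.44 = 660 → 660

660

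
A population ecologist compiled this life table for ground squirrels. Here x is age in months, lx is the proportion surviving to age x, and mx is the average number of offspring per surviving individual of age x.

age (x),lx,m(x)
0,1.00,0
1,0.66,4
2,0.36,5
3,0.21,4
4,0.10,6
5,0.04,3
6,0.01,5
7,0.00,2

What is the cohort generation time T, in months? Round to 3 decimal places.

1.993

lx·mx: 0, 2.64, 1.8, 0.84, 0.6, 0.12, 0.05, 0 → R0 = 6.05
x·lx·mx: 0, 2.64, 3.6, 2.52, 2.4, 0.6, 0.3, 0 → Σ = 12.06
T = 12.06 / 6.05 = 1.993388… → 1.993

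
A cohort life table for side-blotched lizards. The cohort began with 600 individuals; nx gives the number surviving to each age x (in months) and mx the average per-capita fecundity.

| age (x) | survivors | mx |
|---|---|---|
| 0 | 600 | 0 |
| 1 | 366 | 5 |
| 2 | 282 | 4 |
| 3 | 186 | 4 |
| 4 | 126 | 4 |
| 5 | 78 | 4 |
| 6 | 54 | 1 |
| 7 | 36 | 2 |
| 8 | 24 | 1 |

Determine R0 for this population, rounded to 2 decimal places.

lx = nx/n0 = nx/600: 1, 0.61, 0.47, 0.31, 0.21, 0.13, 0.09, 0.06, 0.04
lx·mx by age: 0, 3.05, 1.88, 1.24, 0.84, 0.52, 0.09, 0.12, 0.04
R0 = Σ lx·mx = 7.78 → 7.78

7.78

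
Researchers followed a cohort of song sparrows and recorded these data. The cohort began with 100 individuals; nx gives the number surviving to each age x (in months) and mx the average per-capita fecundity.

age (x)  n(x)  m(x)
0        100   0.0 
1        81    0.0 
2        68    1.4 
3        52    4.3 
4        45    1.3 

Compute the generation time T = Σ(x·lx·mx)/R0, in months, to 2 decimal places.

2.90

lx = nx/n0 = nx/100: 1, 0.81, 0.68, 0.52, 0.45
lx·mx: 0, 0, 0.952, 2.236, 0.585 → R0 = 3.773
x·lx·mx: 0, 0, 1.904, 6.708, 2.34 → Σ = 10.952
T = 10.952 / 3.773 = 2.90273… → 2.90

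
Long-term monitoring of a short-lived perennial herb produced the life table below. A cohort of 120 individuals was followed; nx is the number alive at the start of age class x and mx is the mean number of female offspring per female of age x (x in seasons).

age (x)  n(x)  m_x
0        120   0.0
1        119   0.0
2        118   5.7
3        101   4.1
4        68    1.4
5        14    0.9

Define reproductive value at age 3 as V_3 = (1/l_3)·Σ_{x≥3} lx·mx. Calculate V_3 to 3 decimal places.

lx = nx/n0 = nx/120: 1, 0.99167…, 0.98333…, 0.84167…, 0.56667…, 0.11667…
lx·mx for x ≥ 3: 3.450833…, 0.793333…, 0.105… → sum = 4.349167…
V_3 = 4.349167… / l_3 = 4.349167… / 0.841667… = 5.167327… → 5.167

5.167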